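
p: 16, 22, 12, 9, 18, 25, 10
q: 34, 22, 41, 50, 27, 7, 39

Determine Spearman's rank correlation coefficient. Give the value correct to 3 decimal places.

Rank p: 4, 6, 3, 1, 5, 7, 2
Rank q: 4, 2, 6, 7, 3, 1, 5
d = rank(p) − rank(q): 0, 4, -3, -6, 2, 6, -3; Σd² = 110
ρ = 1 − 6Σd² / [n(n²−1)] = 1 − 6×110 / (7×48) = 1 − 660/336 ≈ -0.964

-0.964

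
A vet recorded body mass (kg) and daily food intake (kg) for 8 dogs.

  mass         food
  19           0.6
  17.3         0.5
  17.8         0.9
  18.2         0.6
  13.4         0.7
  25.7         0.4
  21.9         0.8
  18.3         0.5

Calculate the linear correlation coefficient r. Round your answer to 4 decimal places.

-0.3412

n = 8, Σx = 151.6, Σy = 5, Σx² = 2962.92, Σy² = 3.32, Σxy = 93.32
nΣxy − ΣxΣy = 746.56 − 758 = -11.44
nΣx² − (Σx)² = 23703.36 − 22982.56 = 720.8; nΣy² − (Σy)² = 26.56 − 25 = 1.56
r = -11.44 / √(720.8 × 1.56) = -11.44 / 33.5328 ≈ -0.3412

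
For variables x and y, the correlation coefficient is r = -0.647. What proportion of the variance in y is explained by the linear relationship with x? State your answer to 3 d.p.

r² = (-0.647)² = 0.419

0.419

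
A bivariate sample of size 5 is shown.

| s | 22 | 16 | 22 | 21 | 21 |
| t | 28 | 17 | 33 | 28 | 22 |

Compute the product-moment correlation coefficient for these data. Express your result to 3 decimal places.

0.850

n = 5, Σs = 102, Σt = 128, Σs² = 2106, Σt² = 3430, Σst = 2664
nΣst − ΣsΣt = 13320 − 13056 = 264
nΣs² − (Σs)² = 10530 − 10404 = 126; nΣt² − (Σt)² = 17150 − 16384 = 766
r = 264 / √(126 × 766) = 264 / 310.6702 ≈ 0.850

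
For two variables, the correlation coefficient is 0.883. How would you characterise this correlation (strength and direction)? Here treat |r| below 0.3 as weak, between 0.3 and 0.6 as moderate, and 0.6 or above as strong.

r = 0.883 > 0 so the relationship is positive.
|r| = 0.883, which falls in the strong range.

strong positive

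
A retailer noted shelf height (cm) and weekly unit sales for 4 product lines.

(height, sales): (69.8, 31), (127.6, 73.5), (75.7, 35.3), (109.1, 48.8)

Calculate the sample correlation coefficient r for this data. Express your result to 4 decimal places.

0.9618

n = 4, Σx = 382.2, Σy = 188.6, Σx² = 38787.1, Σy² = 9990.78, Σxy = 19538.69
nΣxy − ΣxΣy = 78154.76 − 72082.92 = 6071.84
nΣx² − (Σx)² = 155148.4 − 146076.84 = 9071.56; nΣy² − (Σy)² = 39963.12 − 35569.96 = 4393.16
r = 6071.84 / √(9071.56 × 4393.16) = 6071.84 / 6312.9086 ≈ 0.9618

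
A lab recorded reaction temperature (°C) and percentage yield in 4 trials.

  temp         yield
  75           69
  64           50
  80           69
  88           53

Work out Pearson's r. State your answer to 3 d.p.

n = 4, Σx = 307, Σy = 241, Σx² = 23865, Σy² = 14831, Σxy = 18559
nΣxy − ΣxΣy = 74236 − 73987 = 249
nΣx² − (Σx)² = 95460 − 94249 = 1211; nΣy² − (Σy)² = 59324 − 58081 = 1243
r = 249 / √(1211 × 1243) = 249 / 1226.8957 ≈ 0.203

0.203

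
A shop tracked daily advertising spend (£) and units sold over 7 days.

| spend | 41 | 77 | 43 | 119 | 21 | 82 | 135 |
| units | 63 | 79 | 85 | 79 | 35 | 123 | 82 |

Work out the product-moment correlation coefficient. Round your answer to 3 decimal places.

n = 7, Σx = 518, Σy = 546, Σx² = 49010, Σy² = 46754, Σxy = 43613
nΣxy − ΣxΣy = 305291 − 282828 = 22463
nΣx² − (Σx)² = 343070 − 268324 = 74746; nΣy² − (Σy)² = 327278 − 298116 = 29162
r = 22463 / √(74746 × 29162) = 22463 / 46687.7163 ≈ 0.481

0.481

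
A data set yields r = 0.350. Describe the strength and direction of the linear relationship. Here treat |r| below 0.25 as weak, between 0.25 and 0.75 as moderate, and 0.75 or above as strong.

moderate positive

r = 0.350 > 0 so the relationship is positive.
|r| = 0.350, which falls in the moderate range.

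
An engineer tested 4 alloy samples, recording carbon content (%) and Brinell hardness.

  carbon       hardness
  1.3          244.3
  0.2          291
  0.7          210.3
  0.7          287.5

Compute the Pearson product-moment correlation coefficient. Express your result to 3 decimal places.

n = 4, Σx = 2.9, Σy = 1033.1, Σx² = 2.71, Σy² = 271245.83, Σxy = 724.25
nΣxy − ΣxΣy = 2897 − 2995.99 = -98.99
nΣx² − (Σx)² = 10.84 − 8.41 = 2.43; nΣy² − (Σy)² = 1084983.32 − 1067295.61 = 17687.71
r = -98.99 / √(2.43 × 17687.71) = -98.99 / 207.3189 ≈ -0.477

-0.477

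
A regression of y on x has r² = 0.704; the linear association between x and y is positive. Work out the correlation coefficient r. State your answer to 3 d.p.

0.839

|r| = √0.704 = 0.839
The association is positive, so r = 0.839.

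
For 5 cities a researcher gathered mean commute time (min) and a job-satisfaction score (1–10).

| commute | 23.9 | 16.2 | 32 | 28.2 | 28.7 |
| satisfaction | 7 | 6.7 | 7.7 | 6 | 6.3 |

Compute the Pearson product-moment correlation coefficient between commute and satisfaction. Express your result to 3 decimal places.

n = 5, Σx = 129, Σy = 33.7, Σx² = 3476.58, Σy² = 228.87, Σxy = 872.25
nΣxy − ΣxΣy = 4361.25 − 4347.3 = 13.95
nΣx² − (Σx)² = 17382.9 − 16641 = 741.9; nΣy² − (Σy)² = 1144.35 − 1135.69 = 8.66
r = 13.95 / √(741.9 × 8.66) = 13.95 / 80.1552 ≈ 0.174

0.174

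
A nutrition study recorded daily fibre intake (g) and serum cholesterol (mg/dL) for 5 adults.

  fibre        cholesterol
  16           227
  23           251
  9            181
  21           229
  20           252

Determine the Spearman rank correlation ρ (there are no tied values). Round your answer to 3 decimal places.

0.700

Rank fibre: 2, 5, 1, 4, 3
Rank cholesterol: 2, 4, 1, 3, 5
d = rank(fibre) − rank(cholesterol): 0, 1, 0, 1, -2; Σd² = 6
ρ = 1 − 6Σd² / [n(n²−1)] = 1 − 6×6 / (5×24) = 1 − 36/120 ≈ 0.700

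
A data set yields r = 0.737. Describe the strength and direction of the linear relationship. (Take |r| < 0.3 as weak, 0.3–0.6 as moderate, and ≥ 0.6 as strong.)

strong positive

r = 0.737 > 0 so the relationship is positive.
|r| = 0.737, which falls in the strong range.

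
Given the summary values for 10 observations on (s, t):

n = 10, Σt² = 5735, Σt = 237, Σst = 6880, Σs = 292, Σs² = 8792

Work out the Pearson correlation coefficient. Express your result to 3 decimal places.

r = (nΣst − ΣsΣt) / √[(nΣs² − (Σs)²)(nΣt² − (Σt)²)]
Numerator: 10×6880 − 292×237 = -404
Denominator: √[(87920 − 85264)(57350 − 56169)] = √[2656 × 1181] = 1771.0833
r = -404 / 1771.0833 ≈ -0.228

-0.228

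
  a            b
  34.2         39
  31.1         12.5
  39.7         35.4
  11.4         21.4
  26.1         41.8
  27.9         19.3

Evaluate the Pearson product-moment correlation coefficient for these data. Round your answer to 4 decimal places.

0.3285

n = 6, Σa = 170.4, Σb = 169.4, Σa² = 5302.52, Σb² = 5508.1, Σab = 5001.34
nΣab − ΣaΣb = 30008.04 − 28865.76 = 1142.28
nΣa² − (Σa)² = 31815.12 − 29036.16 = 2778.96; nΣb² − (Σb)² = 33048.6 − 28696.36 = 4352.24
r = 1142.28 / √(2778.96 × 4352.24) = 1142.28 / 3477.7436 ≈ 0.3285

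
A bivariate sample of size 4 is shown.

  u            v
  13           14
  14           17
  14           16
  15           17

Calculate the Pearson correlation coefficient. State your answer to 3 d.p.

0.866

n = 4, Σu = 56, Σv = 64, Σu² = 786, Σv² = 1030, Σuv = 899
nΣuv − ΣuΣv = 3596 − 3584 = 12
nΣu² − (Σu)² = 3144 − 3136 = 8; nΣv² − (Σv)² = 4120 − 4096 = 24
r = 12 / √(8 × 24) = 12 / 13.8564 ≈ 0.866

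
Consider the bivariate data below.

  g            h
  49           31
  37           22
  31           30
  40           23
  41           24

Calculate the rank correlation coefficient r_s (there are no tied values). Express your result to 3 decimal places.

Rank g: 5, 2, 1, 3, 4
Rank h: 5, 1, 4, 2, 3
d = rank(g) − rank(h): 0, 1, -3, 1, 1; Σd² = 12
ρ = 1 − 6Σd² / [n(n²−1)] = 1 − 6×12 / (5×24) = 1 − 72/120 ≈ 0.400

0.400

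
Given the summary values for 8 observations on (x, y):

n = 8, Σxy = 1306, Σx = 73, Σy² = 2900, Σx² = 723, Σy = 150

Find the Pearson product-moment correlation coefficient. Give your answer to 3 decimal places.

-0.890

r = (nΣxy − ΣxΣy) / √[(nΣx² − (Σx)²)(nΣy² − (Σy)²)]
Numerator: 8×1306 − 73×150 = -502
Denominator: √[(5784 − 5329)(23200 − 22500)] = √[455 × 700] = 564.3580
r = -502 / 564.3580 ≈ -0.890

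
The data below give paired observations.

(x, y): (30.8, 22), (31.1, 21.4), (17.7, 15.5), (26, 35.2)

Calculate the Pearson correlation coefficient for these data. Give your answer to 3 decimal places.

0.311

n = 4, Σx = 105.6, Σy = 94.1, Σx² = 2905.14, Σy² = 2421.25, Σxy = 2532.69
nΣxy − ΣxΣy = 10130.76 − 9936.96 = 193.8
nΣx² − (Σx)² = 11620.56 − 11151.36 = 469.2; nΣy² − (Σy)² = 9685 − 8854.81 = 830.19
r = 193.8 / √(469.2 × 830.19) = 193.8 / 624.1195 ≈ 0.311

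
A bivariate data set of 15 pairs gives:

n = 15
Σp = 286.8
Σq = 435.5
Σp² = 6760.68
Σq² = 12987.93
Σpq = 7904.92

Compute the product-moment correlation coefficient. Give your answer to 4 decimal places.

r = (nΣpq − ΣpΣq) / √[(nΣp² − (Σp)²)(nΣq² − (Σq)²)]
Numerator: 15×7904.92 − 286.8×435.5 = -6327.6
Denominator: √[(101410.2 − 82254.24)(194818.95 − 189660.25)] = √[19155.96 × 5158.7] = 9940.8174
r = -6327.6 / 9940.8174 ≈ -0.6365

-0.6365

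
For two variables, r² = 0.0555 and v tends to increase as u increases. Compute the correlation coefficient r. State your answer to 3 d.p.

0.236

|r| = √0.0555 = 0.236
The association is positive, so r = 0.236.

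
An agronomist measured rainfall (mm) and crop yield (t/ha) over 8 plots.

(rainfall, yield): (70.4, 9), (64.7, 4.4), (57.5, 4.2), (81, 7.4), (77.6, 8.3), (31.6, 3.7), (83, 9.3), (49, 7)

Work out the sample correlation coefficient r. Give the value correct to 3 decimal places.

0.733

n = 8, Σx = 514.8, Σy = 53.3, Σx² = 35319.82, Σy² = 390.83, Σxy = 3635.08
nΣxy − ΣxΣy = 29080.64 − 27438.84 = 1641.8
nΣx² − (Σx)² = 282558.56 − 265019.04 = 17539.52; nΣy² − (Σy)² = 3126.64 − 2840.89 = 285.75
r = 1641.8 / √(17539.52 × 285.75) = 1641.8 / 2238.7313 ≈ 0.733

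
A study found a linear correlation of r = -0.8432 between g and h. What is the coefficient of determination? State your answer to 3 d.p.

r² = (-0.8432)² = 0.711

0.711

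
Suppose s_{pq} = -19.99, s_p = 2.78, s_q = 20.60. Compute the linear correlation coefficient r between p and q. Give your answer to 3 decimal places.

r = Cov(p,q) / (s_p · s_q) = -19.99 / (2.78 × 20.60)
  = -19.99 / 57.2680 ≈ -0.349

-0.349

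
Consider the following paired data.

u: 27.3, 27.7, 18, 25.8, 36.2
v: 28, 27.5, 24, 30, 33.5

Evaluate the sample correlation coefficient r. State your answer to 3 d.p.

n = 5, Σu = 135, Σv = 143, Σu² = 3812.66, Σv² = 4138.5, Σuv = 3944.85
nΣuv − ΣuΣv = 19724.25 − 19305 = 419.25
nΣu² − (Σu)² = 19063.3 − 18225 = 838.3; nΣv² − (Σv)² = 20692.5 − 20449 = 243.5
r = 419.25 / √(838.3 × 243.5) = 419.25 / 451.8031 ≈ 0.928

0.928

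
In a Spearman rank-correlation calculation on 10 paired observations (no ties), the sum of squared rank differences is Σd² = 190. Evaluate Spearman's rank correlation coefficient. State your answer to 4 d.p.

ρ = 1 − 6Σd² / [n(n²−1)] = 1 − 6×190 / (10×99)
  = 1 − 1140/990 = 1 − 1.15152 ≈ -0.1515

-0.1515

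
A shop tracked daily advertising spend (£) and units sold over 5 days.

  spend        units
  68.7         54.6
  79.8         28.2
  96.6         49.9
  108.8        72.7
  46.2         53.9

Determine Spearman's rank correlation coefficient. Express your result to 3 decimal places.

Rank spend: 2, 3, 4, 5, 1
Rank units: 4, 1, 2, 5, 3
d = rank(spend) − rank(units): -2, 2, 2, 0, -2; Σd² = 16
ρ = 1 − 6Σd² / [n(n²−1)] = 1 − 6×16 / (5×24) = 1 − 96/120 ≈ 0.200

0.200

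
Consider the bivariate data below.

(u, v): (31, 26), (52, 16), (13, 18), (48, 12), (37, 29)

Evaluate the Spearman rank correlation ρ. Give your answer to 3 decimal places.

Rank u: 2, 5, 1, 4, 3
Rank v: 4, 2, 3, 1, 5
d = rank(u) − rank(v): -2, 3, -2, 3, -2; Σd² = 30
ρ = 1 − 6Σd² / [n(n²−1)] = 1 − 6×30 / (5×24) = 1 − 180/120 ≈ -0.500

-0.500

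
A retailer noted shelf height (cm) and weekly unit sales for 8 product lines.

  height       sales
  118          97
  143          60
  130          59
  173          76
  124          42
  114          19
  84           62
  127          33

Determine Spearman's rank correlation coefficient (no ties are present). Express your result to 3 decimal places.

Rank height: 3, 7, 6, 8, 4, 2, 1, 5
Rank sales: 8, 5, 4, 7, 3, 1, 6, 2
d = rank(height) − rank(sales): -5, 2, 2, 1, 1, 1, -5, 3; Σd² = 70
ρ = 1 − 6Σd² / [n(n²−1)] = 1 − 6×70 / (8×63) = 1 − 420/504 ≈ 0.167

0.167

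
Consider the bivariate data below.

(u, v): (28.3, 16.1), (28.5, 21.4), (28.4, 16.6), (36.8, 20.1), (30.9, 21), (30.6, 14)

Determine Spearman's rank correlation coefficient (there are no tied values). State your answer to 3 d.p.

Rank u: 1, 3, 2, 6, 5, 4
Rank v: 2, 6, 3, 4, 5, 1
d = rank(u) − rank(v): -1, -3, -1, 2, 0, 3; Σd² = 24
ρ = 1 − 6Σd² / [n(n²−1)] = 1 − 6×24 / (6×35) = 1 − 144/210 ≈ 0.314

0.314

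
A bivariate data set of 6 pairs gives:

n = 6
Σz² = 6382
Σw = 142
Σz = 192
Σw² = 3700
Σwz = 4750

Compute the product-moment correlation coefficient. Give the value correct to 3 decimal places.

0.725

r = (nΣwz − ΣwΣz) / √[(nΣw² − (Σw)²)(nΣz² − (Σz)²)]
Numerator: 6×4750 − 142×192 = 1236
Denominator: √[(22200 − 20164)(38292 − 36864)] = √[2036 × 1428] = 1705.1123
r = 1236 / 1705.1123 ≈ 0.725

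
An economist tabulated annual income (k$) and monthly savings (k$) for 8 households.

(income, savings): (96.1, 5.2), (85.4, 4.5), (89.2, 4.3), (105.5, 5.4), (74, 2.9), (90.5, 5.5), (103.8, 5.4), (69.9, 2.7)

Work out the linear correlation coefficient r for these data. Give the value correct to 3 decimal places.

0.918

n = 8, Σx = 714.4, Σy = 35.9, Σx² = 64941.96, Σy² = 170.05, Σxy = 3298.88
nΣxy − ΣxΣy = 26391.04 − 25646.96 = 744.08
nΣx² − (Σx)² = 519535.68 − 510367.36 = 9168.32; nΣy² − (Σy)² = 1360.4 − 1288.81 = 71.59
r = 744.08 / √(9168.32 × 71.59) = 744.08 / 810.1605 ≈ 0.918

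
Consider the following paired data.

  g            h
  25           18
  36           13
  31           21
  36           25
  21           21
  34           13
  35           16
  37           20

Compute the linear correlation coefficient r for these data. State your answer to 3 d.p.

n = 8, Σg = 255, Σh = 147, Σg² = 8369, Σh² = 2825, Σgh = 4652
nΣgh − ΣgΣh = 37216 − 37485 = -269
nΣg² − (Σg)² = 66952 − 65025 = 1927; nΣh² − (Σh)² = 22600 − 21609 = 991
r = -269 / √(1927 × 991) = -269 / 1381.9034 ≈ -0.195

-0.195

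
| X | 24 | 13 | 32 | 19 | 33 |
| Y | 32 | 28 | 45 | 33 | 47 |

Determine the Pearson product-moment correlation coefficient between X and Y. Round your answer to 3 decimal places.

0.947

n = 5, ΣX = 121, ΣY = 185, ΣX² = 3219, ΣY² = 7131, ΣXY = 4750
nΣXY − ΣXΣY = 23750 − 22385 = 1365
nΣX² − (ΣX)² = 16095 − 14641 = 1454; nΣY² − (ΣY)² = 35655 − 34225 = 1430
r = 1365 / √(1454 × 1430) = 1365 / 1441.9501 ≈ 0.947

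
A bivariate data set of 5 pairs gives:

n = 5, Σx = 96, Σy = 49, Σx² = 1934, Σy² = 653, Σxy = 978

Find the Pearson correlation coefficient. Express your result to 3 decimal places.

r = (nΣxy − ΣxΣy) / √[(nΣx² − (Σx)²)(nΣy² − (Σy)²)]
Numerator: 5×978 − 96×49 = 186
Denominator: √[(9670 − 9216)(3265 − 2401)] = √[454 × 864] = 626.3034
r = 186 / 626.3034 ≈ 0.297

0.297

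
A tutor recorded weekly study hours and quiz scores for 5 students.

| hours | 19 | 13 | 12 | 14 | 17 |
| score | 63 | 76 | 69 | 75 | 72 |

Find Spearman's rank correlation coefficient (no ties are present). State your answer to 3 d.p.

Rank hours: 5, 2, 1, 3, 4
Rank score: 1, 5, 2, 4, 3
d = rank(hours) − rank(score): 4, -3, -1, -1, 1; Σd² = 28
ρ = 1 − 6Σd² / [n(n²−1)] = 1 − 6×28 / (5×24) = 1 − 168/120 ≈ -0.400

-0.400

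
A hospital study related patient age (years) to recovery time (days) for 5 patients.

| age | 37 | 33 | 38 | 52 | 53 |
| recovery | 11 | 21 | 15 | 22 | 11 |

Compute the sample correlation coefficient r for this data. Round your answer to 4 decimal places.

n = 5, Σx = 213, Σy = 80, Σx² = 9415, Σy² = 1392, Σxy = 3397
nΣxy − ΣxΣy = 16985 − 17040 = -55
nΣx² − (Σx)² = 47075 − 45369 = 1706; nΣy² − (Σy)² = 6960 − 6400 = 560
r = -55 / √(1706 × 560) = -55 / 977.4252 ≈ -0.0563

-0.0563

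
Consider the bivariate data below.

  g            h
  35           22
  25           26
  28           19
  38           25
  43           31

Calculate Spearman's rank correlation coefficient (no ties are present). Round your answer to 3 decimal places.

0.400

Rank g: 3, 1, 2, 4, 5
Rank h: 2, 4, 1, 3, 5
d = rank(g) − rank(h): 1, -3, 1, 1, 0; Σd² = 12
ρ = 1 − 6Σd² / [n(n²−1)] = 1 − 6×12 / (5×24) = 1 − 72/120 ≈ 0.400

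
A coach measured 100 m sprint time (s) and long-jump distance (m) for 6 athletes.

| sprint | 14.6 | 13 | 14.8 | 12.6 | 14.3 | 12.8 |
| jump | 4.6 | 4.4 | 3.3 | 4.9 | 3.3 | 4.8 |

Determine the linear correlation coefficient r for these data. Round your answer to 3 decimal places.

-0.725

n = 6, Σx = 82.1, Σy = 25.3, Σx² = 1128.29, Σy² = 109.35, Σxy = 343.57
nΣxy − ΣxΣy = 2061.42 − 2077.13 = -15.71
nΣx² − (Σx)² = 6769.74 − 6740.41 = 29.33; nΣy² − (Σy)² = 656.1 − 640.09 = 16.01
r = -15.71 / √(29.33 × 16.01) = -15.71 / 21.6696 ≈ -0.725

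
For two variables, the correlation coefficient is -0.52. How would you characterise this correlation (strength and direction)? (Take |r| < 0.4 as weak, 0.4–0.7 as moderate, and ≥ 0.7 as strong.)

moderate negative

r = -0.52 < 0 so the relationship is negative.
|r| = 0.52, which falls in the moderate range.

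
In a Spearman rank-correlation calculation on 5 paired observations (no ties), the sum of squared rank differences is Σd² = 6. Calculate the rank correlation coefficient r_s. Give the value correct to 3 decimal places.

0.700

ρ = 1 − 6Σd² / [n(n²−1)] = 1 − 6×6 / (5×24)
  = 1 − 36/120 = 1 − 0.3000 ≈ 0.700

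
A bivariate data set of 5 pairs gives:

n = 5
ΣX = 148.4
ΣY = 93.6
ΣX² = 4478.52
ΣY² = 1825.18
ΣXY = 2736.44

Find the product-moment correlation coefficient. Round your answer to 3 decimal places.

r = (nΣXY − ΣXΣY) / √[(nΣX² − (ΣX)²)(nΣY² − (ΣY)²)]
Numerator: 5×2736.44 − 148.4×93.6 = -208.04
Denominator: √[(22392.6 − 22022.56)(9125.9 − 8760.96)] = √[370.04 × 364.94] = 367.4812
r = -208.04 / 367.4812 ≈ -0.566

-0.566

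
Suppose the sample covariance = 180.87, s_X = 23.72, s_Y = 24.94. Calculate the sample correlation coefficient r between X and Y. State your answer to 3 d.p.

r = Cov(X,Y) / (s_X · s_Y) = 180.87 / (23.72 × 24.94)
  = 180.87 / 591.5768 ≈ 0.306

0.306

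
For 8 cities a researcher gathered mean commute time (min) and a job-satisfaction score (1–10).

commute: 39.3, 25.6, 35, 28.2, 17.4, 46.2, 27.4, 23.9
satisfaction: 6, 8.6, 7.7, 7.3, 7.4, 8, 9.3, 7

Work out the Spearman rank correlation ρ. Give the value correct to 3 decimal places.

-0.024

Rank commute: 7, 3, 6, 5, 1, 8, 4, 2
Rank satisfaction: 1, 7, 5, 3, 4, 6, 8, 2
d = rank(commute) − rank(satisfaction): 6, -4, 1, 2, -3, 2, -4, 0; Σd² = 86
ρ = 1 − 6Σd² / [n(n²−1)] = 1 − 6×86 / (8×63) = 1 − 516/504 ≈ -0.024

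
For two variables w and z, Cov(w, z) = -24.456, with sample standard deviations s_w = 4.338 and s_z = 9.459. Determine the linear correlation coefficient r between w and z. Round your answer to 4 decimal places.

r = Cov(w,z) / (s_w · s_z) = -24.456 / (4.338 × 9.459)
  = -24.456 / 41.0331 ≈ -0.5960

-0.5960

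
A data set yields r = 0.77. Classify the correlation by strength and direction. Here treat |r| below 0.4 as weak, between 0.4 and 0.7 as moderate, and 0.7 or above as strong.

strong positive

r = 0.77 > 0 so the relationship is positive.
|r| = 0.77, which falls in the strong range.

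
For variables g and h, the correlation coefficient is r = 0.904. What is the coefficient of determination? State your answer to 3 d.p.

0.817

r² = (0.904)² = 0.817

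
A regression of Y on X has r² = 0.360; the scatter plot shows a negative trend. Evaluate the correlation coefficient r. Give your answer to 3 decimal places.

-0.600

|r| = √0.360 = 0.600
The association is negative, so r = −0.600.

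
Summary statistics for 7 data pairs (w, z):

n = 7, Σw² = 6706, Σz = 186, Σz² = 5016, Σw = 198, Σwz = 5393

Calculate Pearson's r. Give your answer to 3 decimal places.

r = (nΣwz − ΣwΣz) / √[(nΣw² − (Σw)²)(nΣz² − (Σz)²)]
Numerator: 7×5393 − 198×186 = 923
Denominator: √[(46942 − 39204)(35112 − 34596)] = √[7738 × 516] = 1998.2012
r = 923 / 1998.2012 ≈ 0.462

0.462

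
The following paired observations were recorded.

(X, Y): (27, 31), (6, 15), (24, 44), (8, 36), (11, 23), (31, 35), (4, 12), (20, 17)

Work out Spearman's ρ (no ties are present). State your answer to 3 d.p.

Rank X: 7, 2, 6, 3, 4, 8, 1, 5
Rank Y: 5, 2, 8, 7, 4, 6, 1, 3
d = rank(X) − rank(Y): 2, 0, -2, -4, 0, 2, 0, 2; Σd² = 32
ρ = 1 − 6Σd² / [n(n²−1)] = 1 − 6×32 / (8×63) = 1 − 192/504 ≈ 0.619

0.619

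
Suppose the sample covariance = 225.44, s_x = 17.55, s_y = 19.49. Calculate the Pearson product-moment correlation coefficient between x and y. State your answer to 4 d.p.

0.6591

r = Cov(x,y) / (s_x · s_y) = 225.44 / (17.55 × 19.49)
  = 225.44 / 342.0495 ≈ 0.6591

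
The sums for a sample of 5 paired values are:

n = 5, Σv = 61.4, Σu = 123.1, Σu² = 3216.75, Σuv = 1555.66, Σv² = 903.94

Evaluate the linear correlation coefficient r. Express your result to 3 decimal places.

r = (nΣuv − ΣuΣv) / √[(nΣu² − (Σu)²)(nΣv² − (Σv)²)]
Numerator: 5×1555.66 − 123.1×61.4 = 219.96
Denominator: √[(16083.75 − 15153.61)(4519.7 − 3769.96)] = √[930.14 × 749.74] = 835.0827
r = 219.96 / 835.0827 ≈ 0.263

0.263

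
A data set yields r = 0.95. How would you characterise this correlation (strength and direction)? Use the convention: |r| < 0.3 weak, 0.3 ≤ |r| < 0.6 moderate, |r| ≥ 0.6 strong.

r = 0.95 > 0 so the relationship is positive.
|r| = 0.95, which falls in the strong range.

strong positive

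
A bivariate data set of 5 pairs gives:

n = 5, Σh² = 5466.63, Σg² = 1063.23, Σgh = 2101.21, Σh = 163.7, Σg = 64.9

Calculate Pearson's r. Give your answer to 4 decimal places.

r = (nΣgh − ΣgΣh) / √[(nΣg² − (Σg)²)(nΣh² − (Σh)²)]
Numerator: 5×2101.21 − 64.9×163.7 = -118.08
Denominator: √[(5316.15 − 4212.01)(27333.15 − 26797.69)] = √[1104.14 × 535.46] = 768.9101
r = -118.08 / 768.9101 ≈ -0.1536

-0.1536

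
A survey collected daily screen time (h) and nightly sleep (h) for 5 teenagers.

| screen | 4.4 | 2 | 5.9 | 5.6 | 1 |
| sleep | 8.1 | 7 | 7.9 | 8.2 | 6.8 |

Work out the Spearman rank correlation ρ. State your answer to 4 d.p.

0.7000

Rank screen: 3, 2, 5, 4, 1
Rank sleep: 4, 2, 3, 5, 1
d = rank(screen) − rank(sleep): -1, 0, 2, -1, 0; Σd² = 6
ρ = 1 − 6Σd² / [n(n²−1)] = 1 − 6×6 / (5×24) = 1 − 36/120 ≈ 0.7000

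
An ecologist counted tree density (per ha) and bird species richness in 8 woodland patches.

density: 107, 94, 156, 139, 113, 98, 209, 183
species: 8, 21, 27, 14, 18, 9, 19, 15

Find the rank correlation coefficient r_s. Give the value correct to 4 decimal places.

Rank density: 3, 1, 6, 5, 4, 2, 8, 7
Rank species: 1, 7, 8, 3, 5, 2, 6, 4
d = rank(density) − rank(species): 2, -6, -2, 2, -1, 0, 2, 3; Σd² = 62
ρ = 1 − 6Σd² / [n(n²−1)] = 1 − 6×62 / (8×63) = 1 − 372/504 ≈ 0.2619

0.2619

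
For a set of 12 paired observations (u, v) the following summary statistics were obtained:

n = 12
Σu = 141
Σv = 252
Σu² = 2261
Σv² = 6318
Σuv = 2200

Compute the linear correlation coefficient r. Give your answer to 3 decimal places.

-0.967

r = (nΣuv − ΣuΣv) / √[(nΣu² − (Σu)²)(nΣv² − (Σv)²)]
Numerator: 12×2200 − 141×252 = -9132
Denominator: √[(27132 − 19881)(75816 − 63504)] = √[7251 × 12312] = 9448.5085
r = -9132 / 9448.5085 ≈ -0.967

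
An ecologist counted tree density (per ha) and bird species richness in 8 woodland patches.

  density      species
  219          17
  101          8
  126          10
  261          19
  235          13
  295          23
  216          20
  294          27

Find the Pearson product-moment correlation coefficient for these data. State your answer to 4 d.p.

0.8995

n = 8, Σx = 1747, Σy = 137, Σx² = 417501, Σy² = 2641, Σxy = 32848
nΣxy − ΣxΣy = 262784 − 239339 = 23445
nΣx² − (Σx)² = 3340008 − 3052009 = 287999; nΣy² − (Σy)² = 21128 − 18769 = 2359
r = 23445 / √(287999 × 2359) = 23445 / 26065.1039 ≈ 0.8995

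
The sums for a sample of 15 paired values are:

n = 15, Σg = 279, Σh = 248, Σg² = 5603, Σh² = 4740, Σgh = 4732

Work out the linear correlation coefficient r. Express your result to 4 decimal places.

0.2317

r = (nΣgh − ΣgΣh) / √[(nΣg² − (Σg)²)(nΣh² − (Σh)²)]
Numerator: 15×4732 − 279×248 = 1788
Denominator: √[(84045 − 77841)(71100 − 61504)] = √[6204 × 9596] = 7715.8009
r = 1788 / 7715.8009 ≈ 0.2317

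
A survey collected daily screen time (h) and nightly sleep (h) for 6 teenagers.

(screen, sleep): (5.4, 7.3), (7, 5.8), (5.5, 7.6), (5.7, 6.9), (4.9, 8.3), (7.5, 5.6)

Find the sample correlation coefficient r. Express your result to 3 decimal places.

n = 6, Σx = 36, Σy = 41.5, Σx² = 221.16, Σy² = 292.55, Σxy = 243.82
nΣxy − ΣxΣy = 1462.92 − 1494 = -31.08
nΣx² − (Σx)² = 1326.96 − 1296 = 30.96; nΣy² − (Σy)² = 1755.3 − 1722.25 = 33.05
r = -31.08 / √(30.96 × 33.05) = -31.08 / 31.9879 ≈ -0.972

-0.972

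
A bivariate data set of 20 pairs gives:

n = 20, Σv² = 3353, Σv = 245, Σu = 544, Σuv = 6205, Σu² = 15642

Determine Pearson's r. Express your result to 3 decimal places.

r = (nΣuv − ΣuΣv) / √[(nΣu² − (Σu)²)(nΣv² − (Σv)²)]
Numerator: 20×6205 − 544×245 = -9180
Denominator: √[(312840 − 295936)(67060 − 60025)] = √[16904 × 7035] = 10905.0282
r = -9180 / 10905.0282 ≈ -0.842

-0.842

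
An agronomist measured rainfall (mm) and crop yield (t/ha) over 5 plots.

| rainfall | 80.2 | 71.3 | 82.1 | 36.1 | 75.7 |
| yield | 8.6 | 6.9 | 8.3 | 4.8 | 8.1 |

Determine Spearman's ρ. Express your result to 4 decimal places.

0.9000

Rank rainfall: 4, 2, 5, 1, 3
Rank yield: 5, 2, 4, 1, 3
d = rank(rainfall) − rank(yield): -1, 0, 1, 0, 0; Σd² = 2
ρ = 1 − 6Σd² / [n(n²−1)] = 1 − 6×2 / (5×24) = 1 − 12/120 ≈ 0.9000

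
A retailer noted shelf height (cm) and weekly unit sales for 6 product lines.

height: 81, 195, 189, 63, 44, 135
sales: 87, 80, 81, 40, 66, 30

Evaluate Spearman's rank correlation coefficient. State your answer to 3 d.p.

0.257

Rank height: 3, 6, 5, 2, 1, 4
Rank sales: 6, 4, 5, 2, 3, 1
d = rank(height) − rank(sales): -3, 2, 0, 0, -2, 3; Σd² = 26
ρ = 1 − 6Σd² / [n(n²−1)] = 1 − 6×26 / (6×35) = 1 − 156/210 ≈ 0.257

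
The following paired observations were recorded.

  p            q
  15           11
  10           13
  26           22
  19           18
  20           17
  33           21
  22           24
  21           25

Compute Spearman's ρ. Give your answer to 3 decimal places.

0.714

Rank p: 2, 1, 7, 3, 4, 8, 6, 5
Rank q: 1, 2, 6, 4, 3, 5, 7, 8
d = rank(p) − rank(q): 1, -1, 1, -1, 1, 3, -1, -3; Σd² = 24
ρ = 1 − 6Σd² / [n(n²−1)] = 1 − 6×24 / (8×63) = 1 − 144/504 ≈ 0.714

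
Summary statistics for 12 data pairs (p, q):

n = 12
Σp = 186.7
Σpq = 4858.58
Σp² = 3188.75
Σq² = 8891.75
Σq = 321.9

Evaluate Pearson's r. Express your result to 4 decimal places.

r = (nΣpq − ΣpΣq) / √[(nΣp² − (Σp)²)(nΣq² − (Σq)²)]
Numerator: 12×4858.58 − 186.7×321.9 = -1795.77
Denominator: √[(38265 − 34856.89)(106701 − 103619.61)] = √[3408.11 × 3081.39] = 3240.6351
r = -1795.77 / 3240.6351 ≈ -0.5541

-0.5541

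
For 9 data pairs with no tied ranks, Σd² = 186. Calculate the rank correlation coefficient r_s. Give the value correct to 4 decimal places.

-0.5500

ρ = 1 − 6Σd² / [n(n²−1)] = 1 − 6×186 / (9×80)
  = 1 − 1116/720 = 1 − 1.55000 ≈ -0.5500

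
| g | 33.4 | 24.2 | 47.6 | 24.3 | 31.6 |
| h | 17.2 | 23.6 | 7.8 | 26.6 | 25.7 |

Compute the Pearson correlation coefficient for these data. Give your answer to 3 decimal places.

-0.920

n = 5, Σg = 161.1, Σh = 100.9, Σg² = 5556.01, Σh² = 2281.69, Σgh = 2975.38
nΣgh − ΣgΣh = 14876.9 − 16254.99 = -1378.09
nΣg² − (Σg)² = 27780.05 − 25953.21 = 1826.84; nΣh² − (Σh)² = 11408.45 − 10180.81 = 1227.64
r = -1378.09 / √(1826.84 × 1227.64) = -1378.09 / 1497.5653 ≈ -0.920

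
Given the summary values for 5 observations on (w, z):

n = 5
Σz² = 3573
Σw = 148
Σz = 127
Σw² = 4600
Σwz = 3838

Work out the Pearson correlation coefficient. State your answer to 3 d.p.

0.286

r = (nΣwz − ΣwΣz) / √[(nΣw² − (Σw)²)(nΣz² − (Σz)²)]
Numerator: 5×3838 − 148×127 = 394
Denominator: √[(23000 − 21904)(17865 − 16129)] = √[1096 × 1736] = 1379.3680
r = 394 / 1379.3680 ≈ 0.286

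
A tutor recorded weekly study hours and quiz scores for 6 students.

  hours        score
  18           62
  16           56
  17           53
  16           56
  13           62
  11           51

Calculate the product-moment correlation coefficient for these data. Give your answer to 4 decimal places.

n = 6, Σx = 91, Σy = 340, Σx² = 1415, Σy² = 19370, Σxy = 5176
nΣxy − ΣxΣy = 31056 − 30940 = 116
nΣx² − (Σx)² = 8490 − 8281 = 209; nΣy² − (Σy)² = 116220 − 115600 = 620
r = 116 / √(209 × 620) = 116 / 359.9722 ≈ 0.3222

0.3222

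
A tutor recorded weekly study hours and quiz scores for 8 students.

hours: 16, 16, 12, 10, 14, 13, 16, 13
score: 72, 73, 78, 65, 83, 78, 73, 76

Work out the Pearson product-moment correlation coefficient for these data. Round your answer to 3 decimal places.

0.190

n = 8, Σx = 110, Σy = 598, Σx² = 1546, Σy² = 44900, Σxy = 8238
nΣxy − ΣxΣy = 65904 − 65780 = 124
nΣx² − (Σx)² = 12368 − 12100 = 268; nΣy² − (Σy)² = 359200 − 357604 = 1596
r = 124 / √(268 × 1596) = 124 / 654.0092 ≈ 0.190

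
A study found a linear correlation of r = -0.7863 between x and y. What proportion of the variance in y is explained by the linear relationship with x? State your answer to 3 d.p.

0.618

r² = (-0.7863)² = 0.618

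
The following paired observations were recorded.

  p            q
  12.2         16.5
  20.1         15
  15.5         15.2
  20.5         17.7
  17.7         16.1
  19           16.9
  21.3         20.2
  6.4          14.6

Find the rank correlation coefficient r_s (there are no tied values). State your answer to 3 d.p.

Rank p: 2, 6, 3, 7, 4, 5, 8, 1
Rank q: 5, 2, 3, 7, 4, 6, 8, 1
d = rank(p) − rank(q): -3, 4, 0, 0, 0, -1, 0, 0; Σd² = 26
ρ = 1 − 6Σd² / [n(n²−1)] = 1 − 6×26 / (8×63) = 1 − 156/504 ≈ 0.690

0.690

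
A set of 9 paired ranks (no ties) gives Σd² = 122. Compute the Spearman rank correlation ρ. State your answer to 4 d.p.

ρ = 1 − 6Σd² / [n(n²−1)] = 1 − 6×122 / (9×80)
  = 1 − 732/720 = 1 − 1.01667 ≈ -0.0167

-0.0167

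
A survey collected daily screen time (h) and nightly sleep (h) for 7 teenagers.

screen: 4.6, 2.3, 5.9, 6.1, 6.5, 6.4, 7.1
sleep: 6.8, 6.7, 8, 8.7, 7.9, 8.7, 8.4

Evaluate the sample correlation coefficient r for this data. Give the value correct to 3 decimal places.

0.842

n = 7, Σx = 38.9, Σy = 55.2, Σx² = 232.09, Σy² = 439.48, Σxy = 313.63
nΣxy − ΣxΣy = 2195.41 − 2147.28 = 48.13
nΣx² − (Σx)² = 1624.63 − 1513.21 = 111.42; nΣy² − (Σy)² = 3076.36 − 3047.04 = 29.32
r = 48.13 / √(111.42 × 29.32) = 48.13 / 57.1562 ≈ 0.842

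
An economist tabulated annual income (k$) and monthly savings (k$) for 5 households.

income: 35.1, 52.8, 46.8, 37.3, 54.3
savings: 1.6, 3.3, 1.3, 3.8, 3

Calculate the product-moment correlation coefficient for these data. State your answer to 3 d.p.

n = 5, Σx = 226.3, Σy = 13, Σx² = 10549.87, Σy² = 38.58, Σxy = 595.88
nΣxy − ΣxΣy = 2979.4 − 2941.9 = 37.5
nΣx² − (Σx)² = 52749.35 − 51211.69 = 1537.66; nΣy² − (Σy)² = 192.9 − 169 = 23.9
r = 37.5 / √(1537.66 × 23.9) = 37.5 / 191.7031 ≈ 0.196

0.196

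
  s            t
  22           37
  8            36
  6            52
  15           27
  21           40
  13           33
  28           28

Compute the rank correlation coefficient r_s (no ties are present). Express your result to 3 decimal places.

Rank s: 6, 2, 1, 4, 5, 3, 7
Rank t: 5, 4, 7, 1, 6, 3, 2
d = rank(s) − rank(t): 1, -2, -6, 3, -1, 0, 5; Σd² = 76
ρ = 1 − 6Σd² / [n(n²−1)] = 1 − 6×76 / (7×48) = 1 − 456/336 ≈ -0.357

-0.357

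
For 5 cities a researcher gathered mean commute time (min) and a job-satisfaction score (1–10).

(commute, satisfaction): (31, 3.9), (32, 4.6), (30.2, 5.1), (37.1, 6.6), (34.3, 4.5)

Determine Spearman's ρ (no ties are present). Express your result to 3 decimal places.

Rank commute: 2, 3, 1, 5, 4
Rank satisfaction: 1, 3, 4, 5, 2
d = rank(commute) − rank(satisfaction): 1, 0, -3, 0, 2; Σd² = 14
ρ = 1 − 6Σd² / [n(n²−1)] = 1 − 6×14 / (5×24) = 1 − 84/120 ≈ 0.300

0.300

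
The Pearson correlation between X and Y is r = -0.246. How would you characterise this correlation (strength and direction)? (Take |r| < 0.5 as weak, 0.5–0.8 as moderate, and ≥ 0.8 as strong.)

r = -0.246 < 0 so the relationship is negative.
|r| = 0.246, which falls in the weak range.

weak negative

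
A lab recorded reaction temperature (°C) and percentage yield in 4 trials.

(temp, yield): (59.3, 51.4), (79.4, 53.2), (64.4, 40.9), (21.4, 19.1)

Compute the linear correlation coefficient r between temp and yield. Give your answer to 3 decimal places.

n = 4, Σx = 224.5, Σy = 164.6, Σx² = 14426.17, Σy² = 7509.82, Σxy = 10314.8
nΣxy − ΣxΣy = 41259.2 − 36952.7 = 4306.5
nΣx² − (Σx)² = 57704.68 − 50400.25 = 7304.43; nΣy² − (Σy)² = 30039.28 − 27093.16 = 2946.12
r = 4306.5 / √(7304.43 × 2946.12) = 4306.5 / 4638.9360 ≈ 0.928

0.928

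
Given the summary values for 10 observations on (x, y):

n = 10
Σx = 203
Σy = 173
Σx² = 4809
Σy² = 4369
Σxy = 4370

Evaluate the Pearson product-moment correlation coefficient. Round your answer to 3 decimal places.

r = (nΣxy − ΣxΣy) / √[(nΣx² − (Σx)²)(nΣy² − (Σy)²)]
Numerator: 10×4370 − 203×173 = 8581
Denominator: √[(48090 − 41209)(43690 − 29929)] = √[6881 × 13761] = 9730.8500
r = 8581 / 9730.8500 ≈ 0.882

0.882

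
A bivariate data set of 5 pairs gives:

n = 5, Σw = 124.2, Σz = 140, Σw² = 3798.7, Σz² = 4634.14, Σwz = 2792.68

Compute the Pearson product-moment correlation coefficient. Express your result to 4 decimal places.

r = (nΣwz − ΣwΣz) / √[(nΣw² − (Σw)²)(nΣz² − (Σz)²)]
Numerator: 5×2792.68 − 124.2×140 = -3424.6
Denominator: √[(18993.5 − 15425.64)(23170.7 − 19600)] = √[3567.86 × 3570.7] = 3569.2797
r = -3424.6 / 3569.2797 ≈ -0.9595

-0.9595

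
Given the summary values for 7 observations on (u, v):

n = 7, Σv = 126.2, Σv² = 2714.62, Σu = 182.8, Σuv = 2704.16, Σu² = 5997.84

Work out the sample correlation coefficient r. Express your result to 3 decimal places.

r = (nΣuv − ΣuΣv) / √[(nΣu² − (Σu)²)(nΣv² − (Σv)²)]
Numerator: 7×2704.16 − 182.8×126.2 = -4140.24
Denominator: √[(41984.88 − 33415.84)(19002.34 − 15926.44)] = √[8569.04 × 3075.9] = 5133.9566
r = -4140.24 / 5133.9566 ≈ -0.806

-0.806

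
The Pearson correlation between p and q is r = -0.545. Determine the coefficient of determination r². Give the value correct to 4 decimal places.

r² = (-0.545)² = 0.2970

0.2970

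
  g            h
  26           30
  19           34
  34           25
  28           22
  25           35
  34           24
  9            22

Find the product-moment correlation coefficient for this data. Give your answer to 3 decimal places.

-0.065

n = 7, Σg = 175, Σh = 192, Σg² = 4839, Σh² = 5450, Σgh = 4781
nΣgh − ΣgΣh = 33467 − 33600 = -133
nΣg² − (Σg)² = 33873 − 30625 = 3248; nΣh² − (Σh)² = 38150 − 36864 = 1286
r = -133 / √(3248 × 1286) = -133 / 2043.7534 ≈ -0.065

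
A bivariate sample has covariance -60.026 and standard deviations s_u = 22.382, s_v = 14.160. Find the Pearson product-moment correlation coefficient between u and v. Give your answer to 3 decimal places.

r = Cov(u,v) / (s_u · s_v) = -60.026 / (22.382 × 14.160)
  = -60.026 / 316.9291 ≈ -0.189

-0.189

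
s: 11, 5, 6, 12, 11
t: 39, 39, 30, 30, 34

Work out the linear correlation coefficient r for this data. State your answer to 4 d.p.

-0.1712

n = 5, Σs = 45, Σt = 172, Σs² = 447, Σt² = 5998, Σst = 1538
nΣst − ΣsΣt = 7690 − 7740 = -50
nΣs² − (Σs)² = 2235 − 2025 = 210; nΣt² − (Σt)² = 29990 − 29584 = 406
r = -50 / √(210 × 406) = -50 / 291.9932 ≈ -0.1712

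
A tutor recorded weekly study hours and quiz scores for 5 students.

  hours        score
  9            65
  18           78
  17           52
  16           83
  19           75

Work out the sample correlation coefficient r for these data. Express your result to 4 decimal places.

0.2493

n = 5, Σx = 79, Σy = 353, Σx² = 1311, Σy² = 25527, Σxy = 5626
nΣxy − ΣxΣy = 28130 − 27887 = 243
nΣx² − (Σx)² = 6555 − 6241 = 314; nΣy² − (Σy)² = 127635 − 124609 = 3026
r = 243 / √(314 × 3026) = 243 / 974.7636 ≈ 0.2493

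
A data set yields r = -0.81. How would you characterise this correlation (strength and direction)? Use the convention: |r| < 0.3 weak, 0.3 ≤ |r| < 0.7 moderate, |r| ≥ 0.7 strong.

r = -0.81 < 0 so the relationship is negative.
|r| = 0.81, which falls in the strong range.

strong negative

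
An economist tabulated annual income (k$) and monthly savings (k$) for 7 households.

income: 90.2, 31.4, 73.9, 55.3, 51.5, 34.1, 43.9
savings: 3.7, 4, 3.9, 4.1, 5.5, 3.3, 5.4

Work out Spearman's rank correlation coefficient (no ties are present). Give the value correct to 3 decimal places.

Rank income: 7, 1, 6, 5, 4, 2, 3
Rank savings: 2, 4, 3, 5, 7, 1, 6
d = rank(income) − rank(savings): 5, -3, 3, 0, -3, 1, -3; Σd² = 62
ρ = 1 − 6Σd² / [n(n²−1)] = 1 − 6×62 / (7×48) = 1 − 372/336 ≈ -0.107

-0.107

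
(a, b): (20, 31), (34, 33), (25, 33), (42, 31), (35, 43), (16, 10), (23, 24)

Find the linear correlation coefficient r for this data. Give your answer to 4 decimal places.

0.6584

n = 7, Σa = 195, Σb = 205, Σa² = 5955, Σb² = 6625, Σab = 6086
nΣab − ΣaΣb = 42602 − 39975 = 2627
nΣa² − (Σa)² = 41685 − 38025 = 3660; nΣb² − (Σb)² = 46375 − 42025 = 4350
r = 2627 / √(3660 × 4350) = 2627 / 3990.1128 ≈ 0.6584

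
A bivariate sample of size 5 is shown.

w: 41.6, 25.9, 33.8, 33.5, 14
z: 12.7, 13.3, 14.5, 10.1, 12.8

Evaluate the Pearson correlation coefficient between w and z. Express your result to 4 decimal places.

-0.0946

n = 5, Σw = 148.8, Σz = 63.4, Σw² = 4862.06, Σz² = 814.28, Σwz = 1880.44
nΣwz − ΣwΣz = 9402.2 − 9433.92 = -31.72
nΣw² − (Σw)² = 24310.3 − 22141.44 = 2168.86; nΣz² − (Σz)² = 4071.4 − 4019.56 = 51.84
r = -31.72 / √(2168.86 × 51.84) = -31.72 / 335.3114 ≈ -0.0946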